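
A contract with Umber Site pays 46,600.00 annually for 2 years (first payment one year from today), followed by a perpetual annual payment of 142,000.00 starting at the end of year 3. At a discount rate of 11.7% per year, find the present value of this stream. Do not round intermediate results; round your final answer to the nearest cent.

PV of 2-year annuity: 46,600.00 × [1 − (1+0.117)^−2] / 0.117 = 79067.94081
Perpetuity value at year 2: 142,000.00 / 0.117 = 1213675.21368
PV of perpetuity: 1213675.21368 / (1+0.117)^2 = 972738.57001
Total PV = 79067.94081 + 972738.57001 = 1051806.51082

1051806.51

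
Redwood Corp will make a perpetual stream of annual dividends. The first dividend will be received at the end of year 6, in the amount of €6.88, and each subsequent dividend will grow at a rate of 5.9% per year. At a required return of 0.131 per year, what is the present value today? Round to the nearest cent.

€51.63

Value at end of year 5: C₁ / (r − g) = €6.88 / (0.131 − 0.059) = €95.5556
Discount to today: PV = €95.5556 / (1 + 0.131)^5 = €95.5556 / 1.850602 = €51.63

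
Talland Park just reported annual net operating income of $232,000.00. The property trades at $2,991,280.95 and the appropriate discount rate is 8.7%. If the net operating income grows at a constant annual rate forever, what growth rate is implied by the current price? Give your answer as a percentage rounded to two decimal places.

0.88%

P = D₀(1+g)/(r−g) ⇒ P(r−g) = D₀(1+g) ⇒ g(P+D₀) = P·r − D₀
g = (P·r − D₀)/(P + D₀) = ($2,991,280.95×0.087 − $232,000.00) / ($2,991,280.95 + $232,000.00) = 0.008762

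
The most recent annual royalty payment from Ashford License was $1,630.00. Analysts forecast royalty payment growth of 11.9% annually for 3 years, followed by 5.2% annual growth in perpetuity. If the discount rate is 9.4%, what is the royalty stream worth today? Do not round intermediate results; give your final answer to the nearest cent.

D_1 = 1823.97000
D_2 = 2041.02243
D_3 = 2283.90410
Terminal value at year 3: TV = D_3×(1+g_2)/(r−g_2) = 2402.66711/0.042 = 57206.35982
P_0 = D_1/(1+r)^1 + D_2/(1+r)^2 + D_3/(1+r)^3 + TV/(1+r)^3
    = 1667.24863 + 1705.34846 + 1744.31895 + 43691.03646 = 48807.95250

$48807.95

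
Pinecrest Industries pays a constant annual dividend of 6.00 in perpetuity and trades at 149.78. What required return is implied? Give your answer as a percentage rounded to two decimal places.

4.01%

P = C/r ⇒ r = C/P = 6.00/149.78 = 0.040059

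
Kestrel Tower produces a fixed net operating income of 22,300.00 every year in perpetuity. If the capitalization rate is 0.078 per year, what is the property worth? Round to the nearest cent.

285897.44

Level perpetuity: PV = C / r = 22,300.00 / 0.078 = 285,897.44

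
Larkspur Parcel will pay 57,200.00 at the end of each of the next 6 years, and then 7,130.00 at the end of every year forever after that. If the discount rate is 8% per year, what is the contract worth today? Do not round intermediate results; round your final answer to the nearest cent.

320592.58

PV of 6-year annuity: 57,200.00 × [1 − (1+0.08)^−6] / 0.08 = 264428.71678
Perpetuity value at year 6: 7,130.00 / 0.08 = 89125.00000
PV of perpetuity: 89125.00000 / (1+0.08)^6 = 56163.86800
Total PV = 264428.71678 + 56163.86800 = 320592.58477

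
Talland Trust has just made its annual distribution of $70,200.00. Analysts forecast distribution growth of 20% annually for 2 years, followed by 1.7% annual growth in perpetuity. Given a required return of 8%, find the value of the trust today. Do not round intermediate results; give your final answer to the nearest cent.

$1563714.29

D_1 = 84240.00000
D_2 = 101088.00000
Terminal value at year 2: TV = D_2×(1+g_2)/(r−g_2) = 102806.49600/0.063 = 1631849.14286
P_0 = D_1/(1+r)^1 + D_2/(1+r)^2 + TV/(1+r)^2
    = 78000.00000 + 86666.66667 + 1399047.61905 = 1563714.28571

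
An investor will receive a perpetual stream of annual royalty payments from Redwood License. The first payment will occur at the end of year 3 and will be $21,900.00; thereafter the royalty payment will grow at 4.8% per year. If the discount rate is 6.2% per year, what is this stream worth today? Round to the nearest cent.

Value at end of year 2: C₁ / (r − g) = $21,900.00 / (0.062 − 0.048) = $1,564,285.7143
Discount to today: PV = $1,564,285.7143 / (1 + 0.062)^2 = $1,564,285.7143 / 1.127844 = $1,386,969.93

$1386969.93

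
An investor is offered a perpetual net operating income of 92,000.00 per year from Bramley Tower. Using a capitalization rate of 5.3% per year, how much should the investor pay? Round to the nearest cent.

Level perpetuity: PV = C / r = 92,000.00 / 0.053 = 1,735,849.06

1735849.06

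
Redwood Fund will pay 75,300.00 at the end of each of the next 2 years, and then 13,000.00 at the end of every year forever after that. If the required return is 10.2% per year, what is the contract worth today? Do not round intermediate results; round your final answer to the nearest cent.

PV of 2-year annuity: 75,300.00 × [1 − (1+0.102)^−2] / 0.102 = 130336.03315
Perpetuity value at year 2: 13,000.00 / 0.102 = 127450.98039
PV of perpetuity: 127450.98039 / (1+0.102)^2 = 104949.40760
Total PV = 130336.03315 + 104949.40760 = 235285.44075

235285.44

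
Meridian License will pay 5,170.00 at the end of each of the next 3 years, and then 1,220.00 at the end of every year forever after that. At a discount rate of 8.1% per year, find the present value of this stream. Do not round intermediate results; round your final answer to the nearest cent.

25222.92

PV of 3-year annuity: 5,170.00 × [1 − (1+0.081)^−3] / 0.081 = 13299.58701
Perpetuity value at year 3: 1,220.00 / 0.081 = 15061.72840
PV of perpetuity: 15061.72840 / (1+0.081)^3 = 11923.33456
Total PV = 13299.58701 + 11923.33456 = 25222.92156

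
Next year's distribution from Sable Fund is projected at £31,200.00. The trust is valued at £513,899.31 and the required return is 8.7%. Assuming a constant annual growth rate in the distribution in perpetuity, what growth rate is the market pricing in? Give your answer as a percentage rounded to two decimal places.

2.63%

P = D₁/(r−g) ⇒ g = r − D₁/P = 0.087 − £31,200.00/£513,899.31 = 0.026288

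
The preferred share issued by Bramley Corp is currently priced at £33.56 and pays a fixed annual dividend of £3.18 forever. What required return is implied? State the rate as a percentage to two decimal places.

9.48%

P = C/r ⇒ r = C/P = £3.18/£33.56 = 0.094756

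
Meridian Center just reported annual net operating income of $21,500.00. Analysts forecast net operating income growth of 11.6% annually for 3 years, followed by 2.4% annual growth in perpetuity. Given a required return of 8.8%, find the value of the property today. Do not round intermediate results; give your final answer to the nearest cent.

$439125.36

D_1 = 23994.00000
D_2 = 26777.30400
D_3 = 29883.47126
Terminal value at year 3: TV = D_3×(1+g_2)/(r−g_2) = 30600.67457/0.064 = 478135.54022
P_0 = D_1/(1+r)^1 + D_2/(1+r)^2 + D_3/(1+r)^3 + TV/(1+r)^3
    = 22053.30882 + 22620.85721 + 23203.01163 + 371248.18601 = 439125.36368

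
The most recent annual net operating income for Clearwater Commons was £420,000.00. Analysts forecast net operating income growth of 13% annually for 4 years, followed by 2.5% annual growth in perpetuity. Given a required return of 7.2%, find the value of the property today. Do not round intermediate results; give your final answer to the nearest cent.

£13228497.96

D_1 = 474600.00000
D_2 = 536298.00000
D_3 = 606016.74000
D_4 = 684798.91620
Terminal value at year 4: TV = D_4×(1+g_2)/(r−g_2) = 701918.88910/0.047 = 14934444.44904
P_0 = D_1/(1+r)^1 + D_2/(1+r)^2 + D_3/(1+r)^3 + D_4/(1+r)^4 + TV/(1+r)^4
    = 442723.88060 + 466677.22488 + 491926.55235 + 518541.98149 + 11308628.31966 = 13228497.95898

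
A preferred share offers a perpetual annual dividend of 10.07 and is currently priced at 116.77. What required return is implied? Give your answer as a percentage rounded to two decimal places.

8.62%

P = C/r ⇒ r = C/P = 10.07/116.77 = 0.086238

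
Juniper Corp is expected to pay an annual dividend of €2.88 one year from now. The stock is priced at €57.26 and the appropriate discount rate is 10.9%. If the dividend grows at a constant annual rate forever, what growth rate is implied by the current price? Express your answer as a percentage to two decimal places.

5.87%

P = D₁/(r−g) ⇒ g = r − D₁/P = 0.109 − €2.88/€57.26 = 0.058703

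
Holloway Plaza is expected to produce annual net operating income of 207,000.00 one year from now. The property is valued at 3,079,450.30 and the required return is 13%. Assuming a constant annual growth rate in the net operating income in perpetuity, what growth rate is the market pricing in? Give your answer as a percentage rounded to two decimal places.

P = D₁/(r−g) ⇒ g = r − D₁/P = 0.13 − 207,000.00/3,079,450.30 = 0.062780

6.28%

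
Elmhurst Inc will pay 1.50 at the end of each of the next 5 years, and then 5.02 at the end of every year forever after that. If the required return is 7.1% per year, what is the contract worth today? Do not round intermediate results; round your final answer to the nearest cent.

56.31

PV of 5-year annuity: 1.50 × [1 − (1+0.071)^−5] / 0.071 = 6.13386
Perpetuity value at year 5: 5.02 / 0.071 = 70.70423
PV of perpetuity: 70.70423 / (1+0.071)^5 = 50.17623
Total PV = 6.13386 + 50.17623 = 56.31009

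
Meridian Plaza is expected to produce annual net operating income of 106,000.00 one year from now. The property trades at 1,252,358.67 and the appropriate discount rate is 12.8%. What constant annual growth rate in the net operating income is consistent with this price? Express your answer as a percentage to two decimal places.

4.34%

P = D₁/(r−g) ⇒ g = r − D₁/P = 0.128 − 106,000.00/1,252,358.67 = 0.043360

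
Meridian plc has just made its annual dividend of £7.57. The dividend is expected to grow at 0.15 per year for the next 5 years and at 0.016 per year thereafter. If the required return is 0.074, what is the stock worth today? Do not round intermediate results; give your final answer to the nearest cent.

£233.34

D_1 = 8.70550
D_2 = 10.01132
D_3 = 11.51302
D_4 = 13.23998
D_5 = 15.22597
Terminal value at year 5: TV = D_5×(1+g_2)/(r−g_2) = 15.46959/0.058 = 266.71706
P_0 = D_1/(1+r)^1 + D_2/(1+r)^2 + D_3/(1+r)^3 + D_4/(1+r)^4 + D_5/(1+r)^5 + TV/(1+r)^5
    = 8.10568 + 8.67927 + 9.29344 + 9.95108 + 10.65525 + 186.65060 = 233.33531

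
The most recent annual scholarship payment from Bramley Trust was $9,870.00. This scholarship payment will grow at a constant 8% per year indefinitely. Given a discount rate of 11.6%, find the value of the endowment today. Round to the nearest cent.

D₁ = D₀ × (1 + g) = $9,870.00 × 1.08 = $10,659.6000
Growing perpetuity: P = D₁ / (r − g) = $10,659.6000 / (0.116 − 0.08) = $296,100.00

$296100.00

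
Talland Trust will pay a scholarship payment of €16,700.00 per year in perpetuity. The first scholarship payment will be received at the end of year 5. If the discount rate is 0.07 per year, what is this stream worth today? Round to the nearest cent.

Value at end of year 4: C / r = €16,700.00 / 0.07 = €238,571.4286
Discount to today: PV = €238,571.4286 / (1 + 0.07)^4 = €238,571.4286 / 1.310796 = €182,005.00

€182005.00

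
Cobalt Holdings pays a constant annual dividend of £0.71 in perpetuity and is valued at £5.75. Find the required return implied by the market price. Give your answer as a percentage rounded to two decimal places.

P = C/r ⇒ r = C/P = £0.71/£5.75 = 0.123478

12.35%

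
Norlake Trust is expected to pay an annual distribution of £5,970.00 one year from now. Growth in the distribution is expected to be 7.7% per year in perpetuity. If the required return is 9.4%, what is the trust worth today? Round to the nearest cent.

Growing perpetuity: P = D₁ / (r − g) = £5,970.0000 / (0.094 − 0.077) = £351,176.47

£351176.47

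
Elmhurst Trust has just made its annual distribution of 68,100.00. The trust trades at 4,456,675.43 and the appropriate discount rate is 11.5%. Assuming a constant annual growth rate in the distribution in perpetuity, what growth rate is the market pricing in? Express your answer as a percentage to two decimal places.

P = D₀(1+g)/(r−g) ⇒ P(r−g) = D₀(1+g) ⇒ g(P+D₀) = P·r − D₀
g = (P·r − D₀)/(P + D₀) = (4,456,675.43×0.115 − 68,100.00) / (4,456,675.43 + 68,100.00) = 0.098219

9.82%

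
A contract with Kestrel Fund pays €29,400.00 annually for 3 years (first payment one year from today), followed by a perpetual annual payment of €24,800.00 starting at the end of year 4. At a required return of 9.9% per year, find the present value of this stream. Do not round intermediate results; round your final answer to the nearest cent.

€261964.74

PV of 3-year annuity: €29,400.00 × [1 − (1+0.099)^−3] / 0.099 = 73242.35727
Perpetuity value at year 3: €24,800.00 / 0.099 = 250505.05051
PV of perpetuity: 250505.05051 / (1+0.099)^3 = 188722.38178
Total PV = 73242.35727 + 188722.38178 = 261964.73906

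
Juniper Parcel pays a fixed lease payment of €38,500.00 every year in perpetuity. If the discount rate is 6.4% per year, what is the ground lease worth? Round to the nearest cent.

Level perpetuity: PV = C / r = €38,500.00 / 0.064 = €601,562.50

€601562.50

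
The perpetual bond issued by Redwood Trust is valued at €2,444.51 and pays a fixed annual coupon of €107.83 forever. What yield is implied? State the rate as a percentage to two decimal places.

4.41%

P = C/r ⇒ r = C/P = €107.83/€2,444.51 = 0.044111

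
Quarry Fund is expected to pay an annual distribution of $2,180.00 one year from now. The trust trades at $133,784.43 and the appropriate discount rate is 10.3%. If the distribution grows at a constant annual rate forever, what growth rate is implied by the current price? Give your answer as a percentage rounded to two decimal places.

P = D₁/(r−g) ⇒ g = r − D₁/P = 0.103 − $2,180.00/$133,784.43 = 0.086705

8.67%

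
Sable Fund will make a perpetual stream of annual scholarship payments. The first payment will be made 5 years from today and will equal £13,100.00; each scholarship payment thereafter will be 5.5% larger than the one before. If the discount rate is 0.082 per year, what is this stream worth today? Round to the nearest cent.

Value at end of year 4: C₁ / (r − g) = £13,100.00 / (0.082 − 0.055) = £485,185.1852
Discount to today: PV = £485,185.1852 / (1 + 0.082)^4 = £485,185.1852 / 1.370595 = £353,996.11

£353996.11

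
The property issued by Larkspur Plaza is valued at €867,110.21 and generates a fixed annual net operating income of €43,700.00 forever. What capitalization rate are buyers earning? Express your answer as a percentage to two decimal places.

P = C/r ⇒ r = C/P = €43,700.00/€867,110.21 = 0.050397

5.04%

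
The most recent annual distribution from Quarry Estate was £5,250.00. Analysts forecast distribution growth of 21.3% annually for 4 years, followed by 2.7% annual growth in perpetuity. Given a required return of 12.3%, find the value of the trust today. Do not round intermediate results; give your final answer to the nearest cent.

D_1 = 6368.25000
D_2 = 7724.68725
D_3 = 9370.04563
D_4 = 11365.86535
Terminal value at year 4: TV = D_4×(1+g_2)/(r−g_2) = 11672.74372/0.096 = 121591.08041
P_0 = D_1/(1+r)^1 + D_2/(1+r)^2 + D_3/(1+r)^3 + D_4/(1+r)^4 + TV/(1+r)^4
    = 5670.74800 + 6125.21578 + 6616.10573 + 7146.33683 + 76450.91584 = 102009.32218

£102009.32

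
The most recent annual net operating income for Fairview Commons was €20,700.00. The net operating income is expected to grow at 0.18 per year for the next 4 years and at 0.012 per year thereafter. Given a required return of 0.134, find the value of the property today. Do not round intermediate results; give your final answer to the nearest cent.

€292855.09

D_1 = 24426.00000
D_2 = 28822.68000
D_3 = 34010.76240
D_4 = 40132.69963
Terminal value at year 4: TV = D_4×(1+g_2)/(r−g_2) = 40614.29203/0.122 = 332904.03301
P_0 = D_1/(1+r)^1 + D_2/(1+r)^2 + D_3/(1+r)^3 + D_4/(1+r)^4 + TV/(1+r)^4
    = 21539.68254 + 22413.42628 + 23322.61288 + 24268.68007 + 201310.69041 = 292855.09217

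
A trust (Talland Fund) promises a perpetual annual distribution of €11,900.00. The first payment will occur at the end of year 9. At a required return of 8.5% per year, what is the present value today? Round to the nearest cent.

Value at end of year 8: C / r = €11,900.00 / 0.085 = €140,000.0000
Discount to today: PV = €140,000.0000 / (1 + 0.085)^8 = €140,000.0000 / 1.920604 = €72,893.72

€72893.72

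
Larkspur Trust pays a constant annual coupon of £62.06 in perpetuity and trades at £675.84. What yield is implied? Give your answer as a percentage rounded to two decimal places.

P = C/r ⇒ r = C/P = £62.06/£675.84 = 0.091826

9.18%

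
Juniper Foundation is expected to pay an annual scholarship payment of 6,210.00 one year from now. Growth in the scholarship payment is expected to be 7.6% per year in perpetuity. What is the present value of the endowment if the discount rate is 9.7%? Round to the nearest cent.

295714.29

Growing perpetuity: P = D₁ / (r − g) = 6,210.0000 / (0.097 − 0.076) = 295,714.29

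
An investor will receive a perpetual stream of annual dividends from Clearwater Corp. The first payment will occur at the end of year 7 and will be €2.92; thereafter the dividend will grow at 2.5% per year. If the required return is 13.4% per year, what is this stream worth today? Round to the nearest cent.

€12.60

Value at end of year 6: C₁ / (r − g) = €2.92 / (0.134 − 0.025) = €26.7890
Discount to today: PV = €26.7890 / (1 + 0.134)^6 = €26.7890 / 2.126563 = €12.60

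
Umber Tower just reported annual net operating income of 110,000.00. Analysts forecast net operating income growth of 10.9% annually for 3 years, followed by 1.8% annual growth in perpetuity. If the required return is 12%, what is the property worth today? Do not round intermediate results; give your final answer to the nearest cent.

D_1 = 121990.00000
D_2 = 135286.91000
D_3 = 150033.18319
Terminal value at year 3: TV = D_3×(1+g_2)/(r−g_2) = 152733.78049/0.102 = 1497390.00478
P_0 = D_1/(1+r)^1 + D_2/(1+r)^2 + D_3/(1+r)^3 + TV/(1+r)^3
    = 108919.64286 + 107849.89636 + 106790.65631 + 1065812.62867 = 1389372.82421

1389372.82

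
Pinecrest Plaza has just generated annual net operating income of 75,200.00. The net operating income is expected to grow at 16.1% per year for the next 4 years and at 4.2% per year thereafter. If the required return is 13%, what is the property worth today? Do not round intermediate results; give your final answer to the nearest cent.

1314246.74

D_1 = 87307.20000
D_2 = 101363.65920
D_3 = 117683.20833
D_4 = 136630.20487
Terminal value at year 4: TV = D_4×(1+g_2)/(r−g_2) = 142368.67348/0.088 = 1617825.83497
P_0 = D_1/(1+r)^1 + D_2/(1+r)^2 + D_3/(1+r)^3 + D_4/(1+r)^4 + TV/(1+r)^4
    = 77263.00885 + 79382.61352 + 81560.36663 + 83797.86341 + 992242.88271 = 1314246.73512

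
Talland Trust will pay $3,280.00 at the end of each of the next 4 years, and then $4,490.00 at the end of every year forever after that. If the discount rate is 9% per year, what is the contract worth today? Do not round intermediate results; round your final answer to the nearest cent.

PV of 4-year annuity: $3,280.00 × [1 − (1+0.09)^−4] / 0.09 = 10626.28120
Perpetuity value at year 4: $4,490.00 / 0.09 = 49888.88889
PV of perpetuity: 49888.88889 / (1+0.09)^4 = 35342.54664
Total PV = 10626.28120 + 35342.54664 = 45968.82784

$45968.83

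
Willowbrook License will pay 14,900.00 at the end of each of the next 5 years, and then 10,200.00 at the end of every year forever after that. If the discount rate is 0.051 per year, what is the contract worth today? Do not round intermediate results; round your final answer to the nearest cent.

PV of 5-year annuity: 14,900.00 × [1 − (1+0.051)^−5] / 0.051 = 64331.26827
Perpetuity value at year 5: 10,200.00 / 0.051 = 200000.00000
PV of perpetuity: 200000.00000 / (1+0.051)^5 = 155961.14521
Total PV = 64331.26827 + 155961.14521 = 220292.41348

220292.41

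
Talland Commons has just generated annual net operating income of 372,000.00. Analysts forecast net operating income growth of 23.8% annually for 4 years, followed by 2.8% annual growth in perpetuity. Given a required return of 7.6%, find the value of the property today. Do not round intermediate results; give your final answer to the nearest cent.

16100315.52

D_1 = 460536.00000
D_2 = 570143.56800
D_3 = 705837.73718
D_4 = 873827.11863
Terminal value at year 4: TV = D_4×(1+g_2)/(r−g_2) = 898294.27796/0.048 = 18714464.12407
P_0 = D_1/(1+r)^1 + D_2/(1+r)^2 + D_3/(1+r)^3 + D_4/(1+r)^4 + TV/(1+r)^4
    = 428007.43494 + 492447.21604 + 566588.89727 + 651893.17362 + 13961378.80173 = 16100315.52361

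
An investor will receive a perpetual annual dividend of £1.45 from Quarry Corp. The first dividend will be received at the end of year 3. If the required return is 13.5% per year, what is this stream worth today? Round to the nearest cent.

£8.34

Value at end of year 2: C / r = £1.45 / 0.135 = £10.7407
Discount to today: PV = £10.7407 / (1 + 0.135)^2 = £10.7407 / 1.288225 = £8.34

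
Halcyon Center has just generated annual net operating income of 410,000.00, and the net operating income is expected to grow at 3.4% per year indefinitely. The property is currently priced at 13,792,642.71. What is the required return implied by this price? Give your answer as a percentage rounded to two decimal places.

6.47%

D₁ = 410,000.00 × 1.034 = 423,940.0000
P = D₁/(r − g) ⇒ r = D₁/P + g = 423,940.0000/13,792,642.71 + 0.034 = 0.030737 + 0.034 = 0.064737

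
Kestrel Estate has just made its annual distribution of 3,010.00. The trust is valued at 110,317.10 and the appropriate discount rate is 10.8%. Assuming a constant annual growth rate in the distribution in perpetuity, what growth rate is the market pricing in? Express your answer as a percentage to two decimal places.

7.86%

P = D₀(1+g)/(r−g) ⇒ P(r−g) = D₀(1+g) ⇒ g(P+D₀) = P·r − D₀
g = (P·r − D₀)/(P + D₀) = (110,317.10×0.108 − 3,010.00) / (110,317.10 + 3,010.00) = 0.078571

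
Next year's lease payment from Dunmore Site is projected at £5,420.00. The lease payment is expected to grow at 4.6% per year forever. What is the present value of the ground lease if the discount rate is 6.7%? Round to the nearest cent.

£258095.24

Growing perpetuity: P = D₁ / (r − g) = £5,420.0000 / (0.067 − 0.046) = £258,095.24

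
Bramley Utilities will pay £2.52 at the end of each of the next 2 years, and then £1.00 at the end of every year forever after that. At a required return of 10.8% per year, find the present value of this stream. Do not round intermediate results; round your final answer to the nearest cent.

£11.87

PV of 2-year annuity: £2.52 × [1 − (1+0.108)^−2] / 0.108 = 4.32705
Perpetuity value at year 2: £1.00 / 0.108 = 9.25926
PV of perpetuity: 9.25926 / (1+0.108)^2 = 7.54218
Total PV = 4.32705 + 7.54218 = 11.86922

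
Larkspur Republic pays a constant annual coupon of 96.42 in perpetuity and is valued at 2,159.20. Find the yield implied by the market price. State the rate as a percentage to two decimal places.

4.47%

P = C/r ⇒ r = C/P = 96.42/2,159.20 = 0.044655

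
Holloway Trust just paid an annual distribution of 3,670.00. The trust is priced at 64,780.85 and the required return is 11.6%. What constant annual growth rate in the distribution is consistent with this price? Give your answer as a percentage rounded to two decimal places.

5.62%

P = D₀(1+g)/(r−g) ⇒ P(r−g) = D₀(1+g) ⇒ g(P+D₀) = P·r − D₀
g = (P·r − D₀)/(P + D₀) = (64,780.85×0.116 − 3,670.00) / (64,780.85 + 3,670.00) = 0.056166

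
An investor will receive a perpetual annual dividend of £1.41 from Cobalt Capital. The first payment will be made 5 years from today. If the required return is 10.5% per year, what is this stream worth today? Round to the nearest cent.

£9.01

Value at end of year 4: C / r = £1.41 / 0.105 = £13.4286
Discount to today: PV = £13.4286 / (1 + 0.105)^4 = £13.4286 / 1.490902 = £9.01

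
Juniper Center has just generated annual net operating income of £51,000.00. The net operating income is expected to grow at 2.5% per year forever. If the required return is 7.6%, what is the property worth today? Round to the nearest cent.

£1025000.00

D₁ = D₀ × (1 + g) = £51,000.00 × 1.025 = £52,275.0000
Growing perpetuity: P = D₁ / (r − g) = £52,275.0000 / (0.076 − 0.025) = £1,025,000.00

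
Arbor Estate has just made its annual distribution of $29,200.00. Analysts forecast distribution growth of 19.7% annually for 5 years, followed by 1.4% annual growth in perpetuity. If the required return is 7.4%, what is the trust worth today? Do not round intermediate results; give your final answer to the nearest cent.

$1053141.42

D_1 = 34952.40000
D_2 = 41838.02280
D_3 = 50080.11329
D_4 = 59945.89561
D_5 = 71755.23705
Terminal value at year 5: TV = D_5×(1+g_2)/(r−g_2) = 72759.81036/0.06 = 1212663.50606
P_0 = D_1/(1+r)^1 + D_2/(1+r)^2 + D_3/(1+r)^3 + D_4/(1+r)^4 + D_5/(1+r)^5 + TV/(1+r)^5
    = 32544.13408 + 36271.25558 + 40425.22619 + 45054.93087 + 50214.85312 + 848631.01764 = 1053141.41747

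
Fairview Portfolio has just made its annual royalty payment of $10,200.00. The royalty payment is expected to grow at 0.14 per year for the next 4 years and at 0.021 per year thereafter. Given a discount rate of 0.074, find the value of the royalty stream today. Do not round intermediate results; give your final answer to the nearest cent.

$296897.42

D_1 = 11628.00000
D_2 = 13255.92000
D_3 = 15111.74880
D_4 = 17227.39363
Terminal value at year 4: TV = D_4×(1+g_2)/(r−g_2) = 17589.16890/0.053 = 331871.11129
P_0 = D_1/(1+r)^1 + D_2/(1+r)^2 + D_3/(1+r)^3 + D_4/(1+r)^4 + TV/(1+r)^4
    = 10826.81564 + 11492.15068 + 12198.37223 + 12947.99287 + 249432.08910 = 296897.42053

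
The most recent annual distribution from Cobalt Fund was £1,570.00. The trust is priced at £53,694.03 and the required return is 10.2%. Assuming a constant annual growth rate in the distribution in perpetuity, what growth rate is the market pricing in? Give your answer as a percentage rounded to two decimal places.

P = D₀(1+g)/(r−g) ⇒ P(r−g) = D₀(1+g) ⇒ g(P+D₀) = P·r − D₀
g = (P·r − D₀)/(P + D₀) = (£53,694.03×0.102 − £1,570.00) / (£53,694.03 + £1,570.00) = 0.070693

7.07%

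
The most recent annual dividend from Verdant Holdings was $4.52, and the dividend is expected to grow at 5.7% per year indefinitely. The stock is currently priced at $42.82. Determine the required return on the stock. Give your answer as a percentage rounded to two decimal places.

16.86%

D₁ = $4.52 × 1.057 = $4.7776
P = D₁/(r − g) ⇒ r = D₁/P + g = $4.7776/$42.82 + 0.057 = 0.111575 + 0.057 = 0.168575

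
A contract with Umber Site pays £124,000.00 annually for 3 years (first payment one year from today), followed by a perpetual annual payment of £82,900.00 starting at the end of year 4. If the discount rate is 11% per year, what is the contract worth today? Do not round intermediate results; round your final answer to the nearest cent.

PV of 3-year annuity: £124,000.00 × [1 − (1+0.11)^−3] / 0.11 = 303020.62472
Perpetuity value at year 3: £82,900.00 / 0.11 = 753636.36364
PV of perpetuity: 753636.36364 / (1+0.11)^3 = 551052.41373
Total PV = 303020.62472 + 551052.41373 = 854073.03844

£854073.04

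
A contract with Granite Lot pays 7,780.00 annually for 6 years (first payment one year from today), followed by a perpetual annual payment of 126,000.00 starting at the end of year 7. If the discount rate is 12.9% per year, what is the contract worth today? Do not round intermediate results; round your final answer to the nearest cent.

PV of 6-year annuity: 7,780.00 × [1 − (1+0.129)^−6] / 0.129 = 31187.73972
Perpetuity value at year 6: 126,000.00 / 0.129 = 976744.18605
PV of perpetuity: 976744.18605 / (1+0.129)^6 = 471647.11609
Total PV = 31187.73972 + 471647.11609 = 502834.85581

502834.86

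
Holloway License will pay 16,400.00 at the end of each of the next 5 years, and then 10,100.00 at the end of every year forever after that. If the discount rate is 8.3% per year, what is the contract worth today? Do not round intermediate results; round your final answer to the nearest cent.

146643.18

PV of 5-year annuity: 16,400.00 × [1 − (1+0.083)^−5] / 0.083 = 64965.94911
Perpetuity value at year 5: 10,100.00 / 0.083 = 121686.74699
PV of perpetuity: 121686.74699 / (1+0.083)^5 = 81677.22955
Total PV = 64965.94911 + 81677.22955 = 146643.17866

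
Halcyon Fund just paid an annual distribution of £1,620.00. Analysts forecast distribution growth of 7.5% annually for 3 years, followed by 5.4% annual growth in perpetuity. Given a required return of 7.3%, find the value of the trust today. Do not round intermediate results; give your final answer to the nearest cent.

£95248.97

D_1 = 1741.50000
D_2 = 1872.11250
D_3 = 2012.52094
Terminal value at year 3: TV = D_3×(1+g_2)/(r−g_2) = 2121.19707/0.019 = 111641.95095
P_0 = D_1/(1+r)^1 + D_2/(1+r)^2 + D_3/(1+r)^3 + TV/(1+r)^3
    = 1623.01957 + 1626.04477 + 1629.07561 + 90370.82590 = 95248.96585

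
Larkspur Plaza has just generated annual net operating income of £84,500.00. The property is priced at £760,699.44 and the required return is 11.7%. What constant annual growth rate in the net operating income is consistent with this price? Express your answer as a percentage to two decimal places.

0.53%

P = D₀(1+g)/(r−g) ⇒ P(r−g) = D₀(1+g) ⇒ g(P+D₀) = P·r − D₀
g = (P·r − D₀)/(P + D₀) = (£760,699.44×0.117 − £84,500.00) / (£760,699.44 + £84,500.00) = 0.005326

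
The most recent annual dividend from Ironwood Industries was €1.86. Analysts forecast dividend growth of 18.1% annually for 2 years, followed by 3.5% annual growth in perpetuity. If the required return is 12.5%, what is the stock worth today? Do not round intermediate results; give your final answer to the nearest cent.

D_1 = 2.19666
D_2 = 2.59426
Terminal value at year 2: TV = D_2×(1+g_2)/(r−g_2) = 2.68505/0.09 = 29.83394
P_0 = D_1/(1+r)^1 + D_2/(1+r)^2 + TV/(1+r)^2
    = 1.95259 + 2.04978 + 23.57249 = 27.57486

€27.57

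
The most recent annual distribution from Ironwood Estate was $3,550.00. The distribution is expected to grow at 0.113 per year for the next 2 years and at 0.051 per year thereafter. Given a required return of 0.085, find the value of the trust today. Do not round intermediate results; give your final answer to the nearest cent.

D_1 = 3951.15000
D_2 = 4397.62995
Terminal value at year 2: TV = D_2×(1+g_2)/(r−g_2) = 4621.90908/0.034 = 135938.50228
P_0 = D_1/(1+r)^1 + D_2/(1+r)^2 + TV/(1+r)^2
    = 3641.61290 + 3735.59001 + 115473.67944 = 122850.88235

$122850.88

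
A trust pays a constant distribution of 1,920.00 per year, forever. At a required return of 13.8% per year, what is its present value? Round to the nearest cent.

Level perpetuity: PV = C / r = 1,920.00 / 0.138 = 13,913.04

13913.04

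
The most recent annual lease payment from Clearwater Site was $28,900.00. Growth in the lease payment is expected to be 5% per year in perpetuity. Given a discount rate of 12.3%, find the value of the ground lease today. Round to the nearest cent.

$415684.93

D₁ = D₀ × (1 + g) = $28,900.00 × 1.05 = $30,345.0000
Growing perpetuity: P = D₁ / (r − g) = $30,345.0000 / (0.123 − 0.05) = $415,684.93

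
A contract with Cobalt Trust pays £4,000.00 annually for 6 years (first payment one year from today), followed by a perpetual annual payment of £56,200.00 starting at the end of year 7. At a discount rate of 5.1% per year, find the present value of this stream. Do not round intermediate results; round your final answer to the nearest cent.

PV of 6-year annuity: £4,000.00 × [1 − (1+0.051)^−6] / 0.051 = 20238.00108
Perpetuity value at year 6: £56,200.00 / 0.051 = 1101960.78431
PV of perpetuity: 1101960.78431 / (1+0.051)^6 = 817616.86917
Total PV = 20238.00108 + 817616.86917 = 837854.87025

£837854.87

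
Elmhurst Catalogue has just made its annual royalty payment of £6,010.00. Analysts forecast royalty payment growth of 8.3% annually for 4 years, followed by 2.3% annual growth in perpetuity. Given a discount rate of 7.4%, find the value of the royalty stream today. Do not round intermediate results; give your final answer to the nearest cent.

£149193.38

D_1 = 6508.83000
D_2 = 7049.06289
D_3 = 7634.13511
D_4 = 8267.76832
Terminal value at year 4: TV = D_4×(1+g_2)/(r−g_2) = 8457.92700/0.051 = 165841.70579
P_0 = D_1/(1+r)^1 + D_2/(1+r)^2 + D_3/(1+r)^3 + D_4/(1+r)^4 + TV/(1+r)^4
    = 6060.36313 + 6111.14829 + 6162.35903 + 6213.99891 + 124645.50764 = 149193.37701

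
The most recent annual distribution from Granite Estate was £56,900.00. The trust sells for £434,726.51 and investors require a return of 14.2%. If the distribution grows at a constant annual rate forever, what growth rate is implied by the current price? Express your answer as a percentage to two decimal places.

0.98%

P = D₀(1+g)/(r−g) ⇒ P(r−g) = D₀(1+g) ⇒ g(P+D₀) = P·r − D₀
g = (P·r − D₀)/(P + D₀) = (£434,726.51×0.142 − £56,900.00) / (£434,726.51 + £56,900.00) = 0.009827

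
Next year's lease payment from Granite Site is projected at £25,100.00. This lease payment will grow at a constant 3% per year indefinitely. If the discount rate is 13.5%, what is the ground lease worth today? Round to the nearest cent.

£239047.62

Growing perpetuity: P = D₁ / (r − g) = £25,100.0000 / (0.135 − 0.03) = £239,047.62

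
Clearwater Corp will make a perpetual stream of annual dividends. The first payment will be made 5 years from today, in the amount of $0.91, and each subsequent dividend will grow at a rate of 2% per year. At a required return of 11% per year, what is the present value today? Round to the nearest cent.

Value at end of year 4: C₁ / (r − g) = $0.91 / (0.11 − 0.02) = $10.1111
Discount to today: PV = $10.1111 / (1 + 0.11)^4 = $10.1111 / 1.518070 = $6.66

$6.66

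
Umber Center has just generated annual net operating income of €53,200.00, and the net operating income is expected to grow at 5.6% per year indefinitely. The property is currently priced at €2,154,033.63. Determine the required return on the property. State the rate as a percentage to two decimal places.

8.21%

D₁ = €53,200.00 × 1.056 = €56,179.2000
P = D₁/(r − g) ⇒ r = D₁/P + g = €56,179.2000/€2,154,033.63 + 0.056 = 0.026081 + 0.056 = 0.082081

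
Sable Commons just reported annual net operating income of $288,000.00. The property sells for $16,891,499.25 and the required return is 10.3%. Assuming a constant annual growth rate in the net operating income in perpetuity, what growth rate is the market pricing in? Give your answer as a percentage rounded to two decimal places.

P = D₀(1+g)/(r−g) ⇒ P(r−g) = D₀(1+g) ⇒ g(P+D₀) = P·r − D₀
g = (P·r − D₀)/(P + D₀) = ($16,891,499.25×0.103 − $288,000.00) / ($16,891,499.25 + $288,000.00) = 0.084509

8.45%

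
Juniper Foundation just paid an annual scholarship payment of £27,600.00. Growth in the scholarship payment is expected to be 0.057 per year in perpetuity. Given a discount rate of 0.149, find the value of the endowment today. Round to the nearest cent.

D₁ = D₀ × (1 + g) = £27,600.00 × 1.057 = £29,173.2000
Growing perpetuity: P = D₁ / (r − g) = £29,173.2000 / (0.149 − 0.057) = £317,100.00

£317100.00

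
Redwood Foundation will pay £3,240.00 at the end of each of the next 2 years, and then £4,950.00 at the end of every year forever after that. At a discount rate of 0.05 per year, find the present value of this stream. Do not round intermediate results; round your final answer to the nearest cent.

PV of 2-year annuity: £3,240.00 × [1 − (1+0.05)^−2] / 0.05 = 6024.48980
Perpetuity value at year 2: £4,950.00 / 0.05 = 99000.00000
PV of perpetuity: 99000.00000 / (1+0.05)^2 = 89795.91837
Total PV = 6024.48980 + 89795.91837 = 95820.40816

£95820.41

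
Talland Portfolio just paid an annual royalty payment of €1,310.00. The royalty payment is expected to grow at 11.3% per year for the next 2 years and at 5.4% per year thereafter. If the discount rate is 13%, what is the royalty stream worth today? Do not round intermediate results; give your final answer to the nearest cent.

€20186.28

D_1 = 1458.03000
D_2 = 1622.78739
Terminal value at year 2: TV = D_2×(1+g_2)/(r−g_2) = 1710.41791/0.076 = 22505.49880
P_0 = D_1/(1+r)^1 + D_2/(1+r)^2 + TV/(1+r)^2
    = 1290.29204 + 1270.88056 + 17625.10675 = 20186.27934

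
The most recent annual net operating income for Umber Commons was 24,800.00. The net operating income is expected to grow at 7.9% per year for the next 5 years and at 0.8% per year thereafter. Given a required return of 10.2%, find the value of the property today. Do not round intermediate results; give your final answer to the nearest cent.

D_1 = 26759.20000
D_2 = 28873.17680
D_3 = 31154.15777
D_4 = 33615.33623
D_5 = 36270.94779
Terminal value at year 5: TV = D_5×(1+g_2)/(r−g_2) = 36561.11538/0.094 = 388948.03591
P_0 = D_1/(1+r)^1 + D_2/(1+r)^2 + D_3/(1+r)^3 + D_4/(1+r)^4 + D_5/(1+r)^5 + TV/(1+r)^5
    = 24282.39564 + 23775.59428 + 23279.37045 + 22793.50337 + 22317.77689 + 239322.54368 = 355771.18432

355771.18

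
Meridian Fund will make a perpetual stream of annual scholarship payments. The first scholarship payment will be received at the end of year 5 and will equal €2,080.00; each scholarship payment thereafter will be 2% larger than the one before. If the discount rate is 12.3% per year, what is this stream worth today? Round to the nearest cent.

€12697.17

Value at end of year 4: C₁ / (r − g) = €2,080.00 / (0.123 − 0.02) = €20,194.1748
Discount to today: PV = €20,194.1748 / (1 + 0.123)^4 = €20,194.1748 / 1.590446 = €12,697.17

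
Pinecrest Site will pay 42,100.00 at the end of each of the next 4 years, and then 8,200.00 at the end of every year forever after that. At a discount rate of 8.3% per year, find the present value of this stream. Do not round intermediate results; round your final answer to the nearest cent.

210330.57

PV of 4-year annuity: 42,100.00 × [1 − (1+0.083)^−4] / 0.083 = 138514.44960
Perpetuity value at year 4: 8,200.00 / 0.083 = 98795.18072
PV of perpetuity: 98795.18072 / (1+0.083)^4 = 71816.11928
Total PV = 138514.44960 + 71816.11928 = 210330.56888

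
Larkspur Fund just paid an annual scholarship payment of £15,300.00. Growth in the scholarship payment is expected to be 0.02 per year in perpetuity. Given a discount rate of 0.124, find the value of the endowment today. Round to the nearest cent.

£150057.69

D₁ = D₀ × (1 + g) = £15,300.00 × 1.02 = £15,606.0000
Growing perpetuity: P = D₁ / (r − g) = £15,606.0000 / (0.124 − 0.02) = £150,057.69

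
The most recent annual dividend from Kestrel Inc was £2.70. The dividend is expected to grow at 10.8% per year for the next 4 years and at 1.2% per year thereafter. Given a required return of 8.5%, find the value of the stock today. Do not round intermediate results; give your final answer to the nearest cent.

£52.09

D_1 = 2.99160
D_2 = 3.31469
D_3 = 3.67268
D_4 = 4.06933
Terminal value at year 4: TV = D_4×(1+g_2)/(r−g_2) = 4.11816/0.073 = 56.41316
P_0 = D_1/(1+r)^1 + D_2/(1+r)^2 + D_3/(1+r)^3 + D_4/(1+r)^4 + TV/(1+r)^4
    = 2.75724 + 2.81568 + 2.87537 + 2.93632 + 40.70629 = 52.09090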